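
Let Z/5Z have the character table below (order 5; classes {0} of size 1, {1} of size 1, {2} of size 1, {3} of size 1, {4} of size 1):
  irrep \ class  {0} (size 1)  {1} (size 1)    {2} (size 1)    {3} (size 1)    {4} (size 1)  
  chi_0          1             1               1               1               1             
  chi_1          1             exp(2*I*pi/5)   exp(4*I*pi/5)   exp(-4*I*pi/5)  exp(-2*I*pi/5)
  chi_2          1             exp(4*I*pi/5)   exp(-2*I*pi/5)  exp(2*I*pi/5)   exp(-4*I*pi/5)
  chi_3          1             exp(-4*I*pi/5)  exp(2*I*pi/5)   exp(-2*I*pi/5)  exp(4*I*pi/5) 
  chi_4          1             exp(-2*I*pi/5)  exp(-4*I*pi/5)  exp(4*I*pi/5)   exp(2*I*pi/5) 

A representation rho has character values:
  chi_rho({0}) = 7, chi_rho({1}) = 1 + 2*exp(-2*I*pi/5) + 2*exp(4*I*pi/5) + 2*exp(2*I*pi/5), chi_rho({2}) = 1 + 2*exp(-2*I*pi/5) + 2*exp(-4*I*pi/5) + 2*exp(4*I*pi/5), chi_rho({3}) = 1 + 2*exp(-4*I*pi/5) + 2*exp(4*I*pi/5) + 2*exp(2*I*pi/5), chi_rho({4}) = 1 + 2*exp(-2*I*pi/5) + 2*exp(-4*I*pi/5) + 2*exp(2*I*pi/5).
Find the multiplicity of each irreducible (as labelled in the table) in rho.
Multiplicities: chi_0: 1, chi_1: 2, chi_2: 2, chi_3: 0, chi_4: 2.

Derivation: Use <chi_rho, chi> = (1/|G|) sum_C |C| * chi_rho(C) * conj(chi(C)) with |G| = 5 for each irreducible chi in the table:
  <chi_rho, chi_0> = (1/5)[1*(7)*conj(1) + 1*(1 + 2*exp(-2*I*pi/5) + 2*exp(4*I*pi/5) + 2*exp(2*I*pi/5))*conj(1) + 1*(1 + 2*exp(-2*I*pi/5) + 2*exp(-4*I*pi/5) + 2*exp(4*I*pi/5))*conj(1) + 1*(1 + 2*exp(-4*I*pi/5) + 2*exp(4*I*pi/5) + 2*exp(2*I*pi/5))*conj(1) + 1*(1 + 2*exp(-2*I*pi/5) + 2*exp(-4*I*pi/5) + 2*exp(2*I*pi/5))*conj(1)]
      = (1/5)[(7) + (1 + 2*exp(-2*I*pi/5) + 2*exp(4*I*pi/5) + 2*exp(2*I*pi/5)) + (1 + 2*exp(-2*I*pi/5) + 2*exp(-4*I*pi/5) + 2*exp(4*I*pi/5)) + (1 + 2*exp(-4*I*pi/5) + 2*exp(4*I*pi/5) + 2*exp(2*I*pi/5)) + (1 + 2*exp(-2*I*pi/5) + 2*exp(-4*I*pi/5) + 2*exp(2*I*pi/5))] = 5/5 = 1
  <chi_rho, chi_1> = (1/5)[1*(7)*conj(1) + 1*(1 + 2*exp(-2*I*pi/5) + 2*exp(4*I*pi/5) + 2*exp(2*I*pi/5))*conj(exp(2*I*pi/5)) + 1*(1 + 2*exp(-2*I*pi/5) + 2*exp(-4*I*pi/5) + 2*exp(4*I*pi/5))*conj(exp(4*I*pi/5)) + 1*(1 + 2*exp(-4*I*pi/5) + 2*exp(4*I*pi/5) + 2*exp(2*I*pi/5))*conj(exp(-4*I*pi/5)) + 1*(1 + 2*exp(-2*I*pi/5) + 2*exp(-4*I*pi/5) + 2*exp(2*I*pi/5))*conj(exp(-2*I*pi/5))]
      = (1/5)[(7) + (2 + 2*exp(-4*I*pi/5) + exp(-2*I*pi/5) + 2*exp(2*I*pi/5)) + (2 + exp(-4*I*pi/5) + 2*exp(4*I*pi/5) + 2*exp(2*I*pi/5)) + (2 + 2*exp(-2*I*pi/5) + 2*exp(-4*I*pi/5) + exp(4*I*pi/5)) + (2 + 2*exp(-2*I*pi/5) + exp(2*I*pi/5) + 2*exp(4*I*pi/5))] = 10/5 = 2
  <chi_rho, chi_2> = (1/5)[1*(7)*conj(1) + 1*(1 + 2*exp(-2*I*pi/5) + 2*exp(4*I*pi/5) + 2*exp(2*I*pi/5))*conj(exp(4*I*pi/5)) + 1*(1 + 2*exp(-2*I*pi/5) + 2*exp(-4*I*pi/5) + 2*exp(4*I*pi/5))*conj(exp(-2*I*pi/5)) + 1*(1 + 2*exp(-4*I*pi/5) + 2*exp(4*I*pi/5) + 2*exp(2*I*pi/5))*conj(exp(2*I*pi/5)) + 1*(1 + 2*exp(-2*I*pi/5) + 2*exp(-4*I*pi/5) + 2*exp(2*I*pi/5))*conj(exp(-4*I*pi/5))]
      = (1/5)[(7) + (2 + 2*exp(-2*I*pi/5) + exp(-4*I*pi/5) + 2*exp(4*I*pi/5)) + (2 + 2*exp(-2*I*pi/5) + 2*exp(-4*I*pi/5) + exp(2*I*pi/5)) + (2 + exp(-2*I*pi/5) + 2*exp(4*I*pi/5) + 2*exp(2*I*pi/5)) + (2 + 2*exp(-4*I*pi/5) + exp(4*I*pi/5) + 2*exp(2*I*pi/5))] = 10/5 = 2
  <chi_rho, chi_3> = (1/5)[1*(7)*conj(1) + 1*(1 + 2*exp(-2*I*pi/5) + 2*exp(4*I*pi/5) + 2*exp(2*I*pi/5))*conj(exp(-4*I*pi/5)) + 1*(1 + 2*exp(-2*I*pi/5) + 2*exp(-4*I*pi/5) + 2*exp(4*I*pi/5))*conj(exp(2*I*pi/5)) + 1*(1 + 2*exp(-4*I*pi/5) + 2*exp(4*I*pi/5) + 2*exp(2*I*pi/5))*conj(exp(-2*I*pi/5)) + 1*(1 + 2*exp(-2*I*pi/5) + 2*exp(-4*I*pi/5) + 2*exp(2*I*pi/5))*conj(exp(4*I*pi/5))]
      = (1/5)[(7) + (2*exp(-2*I*pi/5) + 2*exp(-4*I*pi/5) + exp(4*I*pi/5) + 2*exp(2*I*pi/5)) + (2*exp(-4*I*pi/5) + exp(-2*I*pi/5) + 2*exp(4*I*pi/5) + 2*exp(2*I*pi/5)) + (2*exp(-2*I*pi/5) + 2*exp(-4*I*pi/5) + exp(2*I*pi/5) + 2*exp(4*I*pi/5)) + (2*exp(-2*I*pi/5) + exp(-4*I*pi/5) + 2*exp(4*I*pi/5) + 2*exp(2*I*pi/5))] = 0/5 = 0
  <chi_rho, chi_4> = (1/5)[1*(7)*conj(1) + 1*(1 + 2*exp(-2*I*pi/5) + 2*exp(4*I*pi/5) + 2*exp(2*I*pi/5))*conj(exp(-2*I*pi/5)) + 1*(1 + 2*exp(-2*I*pi/5) + 2*exp(-4*I*pi/5) + 2*exp(4*I*pi/5))*conj(exp(-4*I*pi/5)) + 1*(1 + 2*exp(-4*I*pi/5) + 2*exp(4*I*pi/5) + 2*exp(2*I*pi/5))*conj(exp(4*I*pi/5)) + 1*(1 + 2*exp(-2*I*pi/5) + 2*exp(-4*I*pi/5) + 2*exp(2*I*pi/5))*conj(exp(2*I*pi/5))]
      = (1/5)[(7) + (2 + 2*exp(-4*I*pi/5) + exp(2*I*pi/5) + 2*exp(4*I*pi/5)) + (2 + 2*exp(-2*I*pi/5) + exp(4*I*pi/5) + 2*exp(2*I*pi/5)) + (2 + 2*exp(-2*I*pi/5) + exp(-4*I*pi/5) + 2*exp(2*I*pi/5)) + (2 + 2*exp(-4*I*pi/5) + exp(-2*I*pi/5) + 2*exp(4*I*pi/5))] = 10/5 = 2
(Exp terms are combined using exp(i*s)*conj(exp(i*t)) = exp(i*(s-t)), and sums of them are collapsed using the identity that for every m > 1 the m distinct m-th roots of unity sum to 0, e.g. 1 + exp(2*I*pi/3) + exp(-2*I*pi/3) = 0.)
Dimension check: dim(rho) = sum (mult * dim) = 1*1 + 2*1 + 2*1 + 0*1 + 2*1 = 7 = chi_rho(e) = 7.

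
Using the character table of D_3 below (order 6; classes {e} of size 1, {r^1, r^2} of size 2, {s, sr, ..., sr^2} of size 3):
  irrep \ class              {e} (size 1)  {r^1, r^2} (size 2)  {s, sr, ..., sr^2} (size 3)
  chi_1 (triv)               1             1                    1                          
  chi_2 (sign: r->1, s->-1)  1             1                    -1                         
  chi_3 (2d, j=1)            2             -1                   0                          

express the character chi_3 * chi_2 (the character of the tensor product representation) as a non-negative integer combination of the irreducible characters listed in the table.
chi_3 tensor chi_2 = chi_3 (all other irreducibles have multiplicity 0).

Argument: The character of a tensor product is the pointwise product (chi_3 * chi_2)(C) = chi_3(C) * chi_2(C):
  {e}: (2)*(1), {r^1, r^2}: (-1)*(1), {s, sr, ..., sr^2}: (0)*(-1)
so (chi_3 * chi_2) takes values
  {e} -> 2, {r^1, r^2} -> -1, {s, sr, ..., sr^2} -> 0.
Now take the inner product of this character with each irreducible chi from the table, <chi_3*chi_2, chi> = (1/6) sum_C |C| (chi_3*chi_2)(C) conj(chi(C)):
  <chi_3*chi_2, chi_1> = (1/6)[1*(2)*conj(1) + 2*(-1)*conj(1) + 3*(0)*conj(1)]
      = (1/6)[(2) + (-2) + (0)] = 0/6 = 0
  <chi_3*chi_2, chi_2> = (1/6)[1*(2)*conj(1) + 2*(-1)*conj(1) + 3*(0)*conj(-1)]
      = (1/6)[(2) + (-2) + (0)] = 0/6 = 0
  <chi_3*chi_2, chi_3> = (1/6)[1*(2)*conj(2) + 2*(-1)*conj(-1) + 3*(0)*conj(0)]
      = (1/6)[(4) + (2) + (0)] = 6/6 = 1
Hence the multiplicities are chi_3: 1. Dimension check: dim(chi_3)*dim(chi_2) = 2*1 = 2 and sum (mult * dim) = 1*2 = 2.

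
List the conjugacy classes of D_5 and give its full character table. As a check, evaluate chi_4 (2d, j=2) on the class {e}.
Conjugacy classes: {e} of size 1, {r^1, r^4} of size 2, {r^2, r^3} of size 2, {s, sr, ..., sr^4} of size 5.
Character table:
  irrep \ class              {e} (size 1)  {r^1, r^4} (size 2)  {r^2, r^3} (size 2)  {s, sr, ..., sr^4} (size 5)
  chi_1 (triv)               1             1                    1                    1                          
  chi_2 (sign: r->1, s->-1)  1             1                    1                    -1                         
  chi_3 (2d, j=1)            2             -1/2 + sqrt(5)/2     -sqrt(5)/2 - 1/2     0                          
  chi_4 (2d, j=2)            2             -sqrt(5)/2 - 1/2     -1/2 + sqrt(5)/2     0                          

Spot check: chi_4 (2d, j=2) on {e} = 2.

Why: D_5 has order 2*5 = 10 with 4 conjugacy classes, hence 4 irreducibles. Sum of squared dims 1 + 1 + 4 + 4 = 10 = |G|. Linear characters come from the abelianisation; the 2-dimensional irreps have character r^k -> 2*cos(2*pi*j*k/5), reflections -> 0.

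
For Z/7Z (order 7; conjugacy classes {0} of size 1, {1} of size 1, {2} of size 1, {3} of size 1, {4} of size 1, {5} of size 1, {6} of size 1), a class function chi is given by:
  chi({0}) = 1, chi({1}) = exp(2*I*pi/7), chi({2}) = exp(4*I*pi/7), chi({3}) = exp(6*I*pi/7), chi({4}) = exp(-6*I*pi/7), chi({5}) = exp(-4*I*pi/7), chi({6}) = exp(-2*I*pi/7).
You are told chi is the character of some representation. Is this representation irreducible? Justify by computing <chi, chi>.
Irreducible: <chi, chi> = 1.

Reasoning: <chi, chi> = (1/|G|) sum_C |C| * |chi(C)|^2 = (1/7)[1*|1|^2 + 1*|exp(2*I*pi/7)|^2 + 1*|exp(4*I*pi/7)|^2 + 1*|exp(6*I*pi/7)|^2 + 1*|exp(-6*I*pi/7)|^2 + 1*|exp(-4*I*pi/7)|^2 + 1*|exp(-2*I*pi/7)|^2]
  = (1/7)[(1) + (1) + (1) + (1) + (1) + (1) + (1)] = 7/7 = 1.
(Exp terms are combined using exp(i*s)*conj(exp(i*t)) = exp(i*(s-t)), and sums of them are collapsed using the identity that for every m > 1 the m distinct m-th roots of unity sum to 0, e.g. 1 + exp(2*I*pi/3) + exp(-2*I*pi/3) = 0.)
A character is irreducible iff <chi, chi> = 1, so this representation is irreducible.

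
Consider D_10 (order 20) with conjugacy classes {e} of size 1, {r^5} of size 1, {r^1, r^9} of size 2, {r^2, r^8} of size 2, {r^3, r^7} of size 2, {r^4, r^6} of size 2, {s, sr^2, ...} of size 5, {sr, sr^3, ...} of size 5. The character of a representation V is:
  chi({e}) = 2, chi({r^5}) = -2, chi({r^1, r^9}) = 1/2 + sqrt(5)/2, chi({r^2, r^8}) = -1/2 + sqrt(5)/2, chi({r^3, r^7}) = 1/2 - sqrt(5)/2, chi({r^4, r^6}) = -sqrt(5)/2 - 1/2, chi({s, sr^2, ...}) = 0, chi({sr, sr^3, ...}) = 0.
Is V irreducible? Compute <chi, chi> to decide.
Irreducible: <chi, chi> = 1.

Proof sketch: <chi, chi> = (1/|G|) sum_C |C| * |chi(C)|^2 = (1/20)[1*|2|^2 + 1*|-2|^2 + 2*|1/2 + sqrt(5)/2|^2 + 2*|-1/2 + sqrt(5)/2|^2 + 2*|1/2 - sqrt(5)/2|^2 + 2*|-sqrt(5)/2 - 1/2|^2 + 5*|0|^2 + 5*|0|^2]
  = (1/20)[(4) + (4) + (sqrt(5) + 3) + (3 - sqrt(5)) + (3 - sqrt(5)) + (sqrt(5) + 3) + (0) + (0)] = 20/20 = 1.
A character is irreducible iff <chi, chi> = 1, so this representation is irreducible.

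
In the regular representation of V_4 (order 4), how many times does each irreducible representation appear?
Each irreducible V_i of dimension d_i appears with multiplicity d_i, i.e. rho_reg = (direct sum over all irreducibles V_i) d_i V_i. The irreducible dimensions for V_4 are 1, 1, 1, 1: 4 irreducibles of dimension 1, each with multiplicity 1. Total dimension 4*1*1 = 4 = |G|.

Solution. General theorem: in the regular representation of a finite group G, each irreducible appears with multiplicity equal to its dimension. Check: dim(rho_reg) = sum d_i^2 = 1 + 1 + 1 + 1 = 4 = |G|.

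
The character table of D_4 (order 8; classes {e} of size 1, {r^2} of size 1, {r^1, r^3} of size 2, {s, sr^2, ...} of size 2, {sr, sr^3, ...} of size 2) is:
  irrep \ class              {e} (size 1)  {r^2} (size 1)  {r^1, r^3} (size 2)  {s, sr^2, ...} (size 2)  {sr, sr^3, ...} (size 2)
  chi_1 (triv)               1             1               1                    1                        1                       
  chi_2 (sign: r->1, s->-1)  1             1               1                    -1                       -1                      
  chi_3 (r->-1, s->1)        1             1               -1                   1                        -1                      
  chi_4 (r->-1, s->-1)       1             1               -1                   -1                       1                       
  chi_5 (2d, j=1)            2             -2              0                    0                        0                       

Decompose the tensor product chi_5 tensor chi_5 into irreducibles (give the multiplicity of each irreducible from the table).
chi_5 tensor chi_5 = chi_1 + chi_2 + chi_3 + chi_4 (all other irreducibles have multiplicity 0).

Justification: The character of a tensor product is the pointwise product (chi_5 * chi_5)(C) = chi_5(C) * chi_5(C):
  {e}: (2)*(2), {r^2}: (-2)*(-2), {r^1, r^3}: (0)*(0), {s, sr^2, ...}: (0)*(0), {sr, sr^3, ...}: (0)*(0)
so (chi_5 * chi_5) takes values
  {e} -> 4, {r^2} -> 4, {r^1, r^3} -> 0, {s, sr^2, ...} -> 0, {sr, sr^3, ...} -> 0.
Now take the inner product of this character with each irreducible chi from the table, <chi_5*chi_5, chi> = (1/8) sum_C |C| (chi_5*chi_5)(C) conj(chi(C)):
  <chi_5*chi_5, chi_1> = (1/8)[1*(4)*conj(1) + 1*(4)*conj(1) + 2*(0)*conj(1) + 2*(0)*conj(1) + 2*(0)*conj(1)]
      = (1/8)[(4) + (4) + (0) + (0) + (0)] = 8/8 = 1
  <chi_5*chi_5, chi_2> = (1/8)[1*(4)*conj(1) + 1*(4)*conj(1) + 2*(0)*conj(1) + 2*(0)*conj(-1) + 2*(0)*conj(-1)]
      = (1/8)[(4) + (4) + (0) + (0) + (0)] = 8/8 = 1
  <chi_5*chi_5, chi_3> = (1/8)[1*(4)*conj(1) + 1*(4)*conj(1) + 2*(0)*conj(-1) + 2*(0)*conj(1) + 2*(0)*conj(-1)]
      = (1/8)[(4) + (4) + (0) + (0) + (0)] = 8/8 = 1
  <chi_5*chi_5, chi_4> = (1/8)[1*(4)*conj(1) + 1*(4)*conj(1) + 2*(0)*conj(-1) + 2*(0)*conj(-1) + 2*(0)*conj(1)]
      = (1/8)[(4) + (4) + (0) + (0) + (0)] = 8/8 = 1
  <chi_5*chi_5, chi_5> = (1/8)[1*(4)*conj(2) + 1*(4)*conj(-2) + 2*(0)*conj(0) + 2*(0)*conj(0) + 2*(0)*conj(0)]
      = (1/8)[(8) + (-8) + (0) + (0) + (0)] = 0/8 = 0
Hence the multiplicities are chi_1: 1, chi_2: 1, chi_3: 1, chi_4: 1. Dimension check: dim(chi_5)*dim(chi_5) = 2*2 = 4 and sum (mult * dim) = 1*1 + 1*1 + 1*1 + 1*1 = 4.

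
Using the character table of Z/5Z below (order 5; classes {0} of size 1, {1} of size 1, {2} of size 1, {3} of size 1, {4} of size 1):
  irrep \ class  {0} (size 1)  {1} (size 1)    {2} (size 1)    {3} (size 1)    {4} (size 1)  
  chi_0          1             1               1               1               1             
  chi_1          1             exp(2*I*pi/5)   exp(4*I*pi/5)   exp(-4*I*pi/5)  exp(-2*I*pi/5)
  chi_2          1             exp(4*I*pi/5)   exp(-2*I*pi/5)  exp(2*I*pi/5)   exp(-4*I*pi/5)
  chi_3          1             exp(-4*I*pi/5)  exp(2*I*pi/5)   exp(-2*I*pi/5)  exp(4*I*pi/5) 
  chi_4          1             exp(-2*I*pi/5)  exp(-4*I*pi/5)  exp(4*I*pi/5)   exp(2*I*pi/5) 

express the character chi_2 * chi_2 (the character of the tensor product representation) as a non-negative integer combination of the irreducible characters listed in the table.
chi_2 tensor chi_2 = chi_4 (all other irreducibles have multiplicity 0).

Working: The character of a tensor product is the pointwise product (chi_2 * chi_2)(C) = chi_2(C) * chi_2(C):
  {0}: (1)*(1), {1}: (exp(4*I*pi/5))*(exp(4*I*pi/5)), {2}: (exp(-2*I*pi/5))*(exp(-2*I*pi/5)), {3}: (exp(2*I*pi/5))*(exp(2*I*pi/5)), {4}: (exp(-4*I*pi/5))*(exp(-4*I*pi/5))
so (chi_2 * chi_2) takes values
  {0} -> 1, {1} -> exp(-2*I*pi/5), {2} -> exp(-4*I*pi/5), {3} -> exp(4*I*pi/5), {4} -> exp(2*I*pi/5).
Now take the inner product of this character with each irreducible chi from the table, <chi_2*chi_2, chi> = (1/5) sum_C |C| (chi_2*chi_2)(C) conj(chi(C)):
  <chi_2*chi_2, chi_0> = (1/5)[1*(1)*conj(1) + 1*(exp(-2*I*pi/5))*conj(1) + 1*(exp(-4*I*pi/5))*conj(1) + 1*(exp(4*I*pi/5))*conj(1) + 1*(exp(2*I*pi/5))*conj(1)]
      = (1/5)[(1) + (exp(-2*I*pi/5)) + (exp(-4*I*pi/5)) + (exp(4*I*pi/5)) + (exp(2*I*pi/5))] = 0/5 = 0
  <chi_2*chi_2, chi_1> = (1/5)[1*(1)*conj(1) + 1*(exp(-2*I*pi/5))*conj(exp(2*I*pi/5)) + 1*(exp(-4*I*pi/5))*conj(exp(4*I*pi/5)) + 1*(exp(4*I*pi/5))*conj(exp(-4*I*pi/5)) + 1*(exp(2*I*pi/5))*conj(exp(-2*I*pi/5))]
      = (1/5)[(1) + (exp(-4*I*pi/5)) + (exp(2*I*pi/5)) + (exp(-2*I*pi/5)) + (exp(4*I*pi/5))] = 0/5 = 0
  <chi_2*chi_2, chi_2> = (1/5)[1*(1)*conj(1) + 1*(exp(-2*I*pi/5))*conj(exp(4*I*pi/5)) + 1*(exp(-4*I*pi/5))*conj(exp(-2*I*pi/5)) + 1*(exp(4*I*pi/5))*conj(exp(2*I*pi/5)) + 1*(exp(2*I*pi/5))*conj(exp(-4*I*pi/5))]
      = (1/5)[(1) + (exp(4*I*pi/5)) + (exp(-2*I*pi/5)) + (exp(2*I*pi/5)) + (exp(-4*I*pi/5))] = 0/5 = 0
  <chi_2*chi_2, chi_3> = (1/5)[1*(1)*conj(1) + 1*(exp(-2*I*pi/5))*conj(exp(-4*I*pi/5)) + 1*(exp(-4*I*pi/5))*conj(exp(2*I*pi/5)) + 1*(exp(4*I*pi/5))*conj(exp(-2*I*pi/5)) + 1*(exp(2*I*pi/5))*conj(exp(4*I*pi/5))]
      = (1/5)[(1) + (exp(2*I*pi/5)) + (exp(4*I*pi/5)) + (exp(-4*I*pi/5)) + (exp(-2*I*pi/5))] = 0/5 = 0
  <chi_2*chi_2, chi_4> = (1/5)[1*(1)*conj(1) + 1*(exp(-2*I*pi/5))*conj(exp(-2*I*pi/5)) + 1*(exp(-4*I*pi/5))*conj(exp(-4*I*pi/5)) + 1*(exp(4*I*pi/5))*conj(exp(4*I*pi/5)) + 1*(exp(2*I*pi/5))*conj(exp(2*I*pi/5))]
      = (1/5)[(1) + (1) + (1) + (1) + (1)] = 5/5 = 1
(Exp terms are combined using exp(i*s)*conj(exp(i*t)) = exp(i*(s-t)), and sums of them are collapsed using the identity that for every m > 1 the m distinct m-th roots of unity sum to 0, e.g. 1 + exp(2*I*pi/3) + exp(-2*I*pi/3) = 0.)
Hence the multiplicities are chi_4: 1. Dimension check: dim(chi_2)*dim(chi_2) = 1*1 = 1 and sum (mult * dim) = 1*1 = 1.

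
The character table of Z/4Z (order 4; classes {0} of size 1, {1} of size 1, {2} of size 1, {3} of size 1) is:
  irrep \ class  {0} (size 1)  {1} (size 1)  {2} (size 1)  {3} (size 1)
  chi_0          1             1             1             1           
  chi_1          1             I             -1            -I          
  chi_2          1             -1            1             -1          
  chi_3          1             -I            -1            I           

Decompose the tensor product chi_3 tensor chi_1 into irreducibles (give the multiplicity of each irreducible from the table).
chi_3 tensor chi_1 = chi_0 (all other irreducibles have multiplicity 0).

Details: The character of a tensor product is the pointwise product (chi_3 * chi_1)(C) = chi_3(C) * chi_1(C):
  {0}: (1)*(1), {1}: (-I)*(I), {2}: (-1)*(-1), {3}: (I)*(-I)
so (chi_3 * chi_1) takes values
  {0} -> 1, {1} -> 1, {2} -> 1, {3} -> 1.
Now take the inner product of this character with each irreducible chi from the table, <chi_3*chi_1, chi> = (1/4) sum_C |C| (chi_3*chi_1)(C) conj(chi(C)):
  <chi_3*chi_1, chi_0> = (1/4)[1*(1)*conj(1) + 1*(1)*conj(1) + 1*(1)*conj(1) + 1*(1)*conj(1)]
      = (1/4)[(1) + (1) + (1) + (1)] = 4/4 = 1
  <chi_3*chi_1, chi_1> = (1/4)[1*(1)*conj(1) + 1*(1)*conj(I) + 1*(1)*conj(-1) + 1*(1)*conj(-I)]
      = (1/4)[(1) + (-I) + (-1) + (I)] = 0/4 = 0
  <chi_3*chi_1, chi_2> = (1/4)[1*(1)*conj(1) + 1*(1)*conj(-1) + 1*(1)*conj(1) + 1*(1)*conj(-1)]
      = (1/4)[(1) + (-1) + (1) + (-1)] = 0/4 = 0
  <chi_3*chi_1, chi_3> = (1/4)[1*(1)*conj(1) + 1*(1)*conj(-I) + 1*(1)*conj(-1) + 1*(1)*conj(I)]
      = (1/4)[(1) + (I) + (-1) + (-I)] = 0/4 = 0
(Exp terms are combined using exp(i*s)*conj(exp(i*t)) = exp(i*(s-t)), and sums of them are collapsed using the identity that for every m > 1 the m distinct m-th roots of unity sum to 0, e.g. 1 + exp(2*I*pi/3) + exp(-2*I*pi/3) = 0.)
Hence the multiplicities are chi_0: 1. Dimension check: dim(chi_3)*dim(chi_1) = 1*1 = 1 and sum (mult * dim) = 1*1 = 1.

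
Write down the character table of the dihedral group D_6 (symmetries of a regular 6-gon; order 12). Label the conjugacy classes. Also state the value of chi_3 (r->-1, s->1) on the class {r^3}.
Conjugacy classes: {e} of size 1, {r^3} of size 1, {r^1, r^5} of size 2, {r^2, r^4} of size 2, {s, sr^2, ...} of size 3, {sr, sr^3, ...} of size 3.
Character table:
  irrep \ class              {e} (size 1)  {r^3} (size 1)  {r^1, r^5} (size 2)  {r^2, r^4} (size 2)  {s, sr^2, ...} (size 3)  {sr, sr^3, ...} (size 3)
  chi_1 (triv)               1             1               1                    1                    1                        1                       
  chi_2 (sign: r->1, s->-1)  1             1               1                    1                    -1                       -1                      
  chi_3 (r->-1, s->1)        1             -1              -1                   1                    1                        -1                      
  chi_4 (r->-1, s->-1)       1             -1              -1                   1                    -1                       1                       
  chi_5 (2d, j=1)            2             -2              1                    -1                   0                        0                       
  chi_6 (2d, j=2)            2             2               -1                   -1                   0                        0                       

Spot check: chi_3 (r->-1, s->1) on {r^3} = -1.

Argument: D_6 has order 2*6 = 12 with 6 conjugacy classes, hence 6 irreducibles. Sum of squared dims 1 + 1 + 1 + 1 + 4 + 4 = 12 = |G|. Linear characters come from the abelianisation; the 2-dimensional irreps have character r^k -> 2*cos(2*pi*j*k/6), reflections -> 0.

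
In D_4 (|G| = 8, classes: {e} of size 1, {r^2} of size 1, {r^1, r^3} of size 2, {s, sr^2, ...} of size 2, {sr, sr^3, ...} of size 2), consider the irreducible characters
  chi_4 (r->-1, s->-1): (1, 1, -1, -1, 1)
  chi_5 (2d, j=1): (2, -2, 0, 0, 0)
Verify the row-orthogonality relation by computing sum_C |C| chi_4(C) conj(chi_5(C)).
Sum = 0; so <chi_4, chi_5> = 0 (distinct irreducibles are orthogonal).

Compute term by term over conjugacy classes (|C| * chi_4(C) * conj(chi_5(C))):
  1*(1)*conj(2) + 1*(1)*conj(-2) + 2*(-1)*conj(0) + 2*(-1)*conj(0) + 2*(1)*conj(0)
  = (2) + (-2) + (0) + (0) + (0)
  = 0.
Dividing by |G| = 8 gives 0/8 = 0, matching the row-orthogonality relation <chi_4, chi_5> = [chi_4 = chi_5].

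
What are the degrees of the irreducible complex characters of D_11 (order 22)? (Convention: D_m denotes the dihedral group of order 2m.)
Dimensions: 1, 1, 2, 2, 2, 2, 2

Proof sketch: There are 7 irreducibles (= number of conjugacy classes). Their dimensions d_i satisfy sum d_i^2 = |G| = 22: 1 + 1 + 4 + 4 + 4 + 4 + 4 = 22.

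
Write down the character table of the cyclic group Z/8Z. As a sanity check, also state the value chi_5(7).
Character table of Z/8Z (irreps indexed chi_0,...,chi_7 with chi_k(m) = zeta_8^(k*m), zeta_8 = exp(2*pi*i/8)):
  irrep \ class  {0} (size 1)  {1} (size 1)    {2} (size 1)  {3} (size 1)    {4} (size 1)  {5} (size 1)    {6} (size 1)  {7} (size 1)  
  chi_0          1             1               1             1               1             1               1             1             
  chi_1          1             exp(I*pi/4)     I             exp(3*I*pi/4)   -1            exp(-3*I*pi/4)  -I            exp(-I*pi/4)  
  chi_2          1             I               -1            -I              1             I               -1            -I            
  chi_3          1             exp(3*I*pi/4)   -I            exp(I*pi/4)     -1            exp(-I*pi/4)    I             exp(-3*I*pi/4)
  chi_4          1             -1              1             -1              1             -1              1             -1            
  chi_5          1             exp(-3*I*pi/4)  I             exp(-I*pi/4)    -1            exp(I*pi/4)     -I            exp(3*I*pi/4) 
  chi_6          1             -I              -1            I               1             -I              -1            I             
  chi_7          1             exp(-I*pi/4)    -I            exp(-3*I*pi/4)  -1            exp(3*I*pi/4)   I             exp(I*pi/4)   

Spot check: chi_5(7) = zeta_8^(5*7) = zeta_8^35 = exp(3*I*pi/4).

Why: Z/8Z is abelian, so all 8 irreducible complex representations are 1-dimensional. They are given by chi_k(m) = zeta_8^(k*m) for k = 0,...,7. Row orthogonality: sum_m chi_k(m) conj(chi_l(m)) = 8 * [k = l].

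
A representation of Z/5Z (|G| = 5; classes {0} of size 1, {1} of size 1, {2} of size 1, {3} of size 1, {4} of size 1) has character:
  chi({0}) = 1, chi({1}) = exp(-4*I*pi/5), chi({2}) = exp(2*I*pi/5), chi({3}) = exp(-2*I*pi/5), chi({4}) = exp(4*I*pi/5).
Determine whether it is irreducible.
Irreducible: <chi, chi> = 1.

Why: <chi, chi> = (1/|G|) sum_C |C| * |chi(C)|^2 = (1/5)[1*|1|^2 + 1*|exp(-4*I*pi/5)|^2 + 1*|exp(2*I*pi/5)|^2 + 1*|exp(-2*I*pi/5)|^2 + 1*|exp(4*I*pi/5)|^2]
  = (1/5)[(1) + (1) + (1) + (1) + (1)] = 5/5 = 1.
(Exp terms are combined using exp(i*s)*conj(exp(i*t)) = exp(i*(s-t)), and sums of them are collapsed using the identity that for every m > 1 the m distinct m-th roots of unity sum to 0, e.g. 1 + exp(2*I*pi/3) + exp(-2*I*pi/3) = 0.)
A character is irreducible iff <chi, chi> = 1, so this representation is irreducible.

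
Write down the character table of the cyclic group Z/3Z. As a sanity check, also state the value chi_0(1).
Character table of Z/3Z (irreps indexed chi_0,...,chi_2 with chi_k(m) = zeta_3^(k*m), zeta_3 = exp(2*pi*i/3)):
  irrep \ class  {0} (size 1)  {1} (size 1)    {2} (size 1)  
  chi_0          1             1               1             
  chi_1          1             exp(2*I*pi/3)   exp(-2*I*pi/3)
  chi_2          1             exp(-2*I*pi/3)  exp(2*I*pi/3) 

Spot check: chi_0(1) = zeta_3^(0*1) = zeta_3^0 = 1.

Details: Z/3Z is abelian, so all 3 irreducible complex representations are 1-dimensional. They are given by chi_k(m) = zeta_3^(k*m) for k = 0,...,2. Row orthogonality: sum_m chi_k(m) conj(chi_l(m)) = 3 * [k = l].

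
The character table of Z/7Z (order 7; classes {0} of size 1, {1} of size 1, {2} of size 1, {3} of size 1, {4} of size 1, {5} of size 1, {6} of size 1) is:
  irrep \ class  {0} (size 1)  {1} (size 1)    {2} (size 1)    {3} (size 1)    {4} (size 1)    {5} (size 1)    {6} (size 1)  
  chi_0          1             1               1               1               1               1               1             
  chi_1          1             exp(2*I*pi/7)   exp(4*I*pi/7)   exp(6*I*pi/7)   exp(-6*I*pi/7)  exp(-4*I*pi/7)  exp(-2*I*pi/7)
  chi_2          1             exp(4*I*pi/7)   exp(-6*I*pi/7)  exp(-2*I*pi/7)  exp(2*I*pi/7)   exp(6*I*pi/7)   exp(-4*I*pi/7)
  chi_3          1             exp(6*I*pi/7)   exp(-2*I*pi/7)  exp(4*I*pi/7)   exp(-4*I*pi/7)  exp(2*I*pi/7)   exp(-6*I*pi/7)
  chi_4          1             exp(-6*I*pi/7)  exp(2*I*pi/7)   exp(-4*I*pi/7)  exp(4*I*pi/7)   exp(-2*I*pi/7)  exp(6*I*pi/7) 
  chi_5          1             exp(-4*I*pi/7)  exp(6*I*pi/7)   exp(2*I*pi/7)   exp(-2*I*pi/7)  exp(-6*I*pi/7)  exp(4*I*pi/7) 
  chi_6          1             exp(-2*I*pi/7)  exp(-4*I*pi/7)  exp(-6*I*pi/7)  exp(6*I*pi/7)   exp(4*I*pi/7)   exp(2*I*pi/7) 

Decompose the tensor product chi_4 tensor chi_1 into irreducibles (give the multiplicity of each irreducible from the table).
chi_4 tensor chi_1 = chi_5 (all other irreducibles have multiplicity 0).

Reasoning: The character of a tensor product is the pointwise product (chi_4 * chi_1)(C) = chi_4(C) * chi_1(C):
  {0}: (1)*(1), {1}: (exp(-6*I*pi/7))*(exp(2*I*pi/7)), {2}: (exp(2*I*pi/7))*(exp(4*I*pi/7)), {3}: (exp(-4*I*pi/7))*(exp(6*I*pi/7)), {4}: (exp(4*I*pi/7))*(exp(-6*I*pi/7)), {5}: (exp(-2*I*pi/7))*(exp(-4*I*pi/7)), {6}: (exp(6*I*pi/7))*(exp(-2*I*pi/7))
so (chi_4 * chi_1) takes values
  {0} -> 1, {1} -> exp(-4*I*pi/7), {2} -> exp(6*I*pi/7), {3} -> exp(2*I*pi/7), {4} -> exp(-2*I*pi/7), {5} -> exp(-6*I*pi/7), {6} -> exp(4*I*pi/7).
Now take the inner product of this character with each irreducible chi from the table, <chi_4*chi_1, chi> = (1/7) sum_C |C| (chi_4*chi_1)(C) conj(chi(C)):
  <chi_4*chi_1, chi_0> = (1/7)[1*(1)*conj(1) + 1*(exp(-4*I*pi/7))*conj(1) + 1*(exp(6*I*pi/7))*conj(1) + 1*(exp(2*I*pi/7))*conj(1) + 1*(exp(-2*I*pi/7))*conj(1) + 1*(exp(-6*I*pi/7))*conj(1) + 1*(exp(4*I*pi/7))*conj(1)]
      = (1/7)[(1) + (exp(-4*I*pi/7)) + (exp(6*I*pi/7)) + (exp(2*I*pi/7)) + (exp(-2*I*pi/7)) + (exp(-6*I*pi/7)) + (exp(4*I*pi/7))] = 0/7 = 0
  <chi_4*chi_1, chi_1> = (1/7)[1*(1)*conj(1) + 1*(exp(-4*I*pi/7))*conj(exp(2*I*pi/7)) + 1*(exp(6*I*pi/7))*conj(exp(4*I*pi/7)) + 1*(exp(2*I*pi/7))*conj(exp(6*I*pi/7)) + 1*(exp(-2*I*pi/7))*conj(exp(-6*I*pi/7)) + 1*(exp(-6*I*pi/7))*conj(exp(-4*I*pi/7)) + 1*(exp(4*I*pi/7))*conj(exp(-2*I*pi/7))]
      = (1/7)[(1) + (exp(-6*I*pi/7)) + (exp(2*I*pi/7)) + (exp(-4*I*pi/7)) + (exp(4*I*pi/7)) + (exp(-2*I*pi/7)) + (exp(6*I*pi/7))] = 0/7 = 0
  <chi_4*chi_1, chi_2> = (1/7)[1*(1)*conj(1) + 1*(exp(-4*I*pi/7))*conj(exp(4*I*pi/7)) + 1*(exp(6*I*pi/7))*conj(exp(-6*I*pi/7)) + 1*(exp(2*I*pi/7))*conj(exp(-2*I*pi/7)) + 1*(exp(-2*I*pi/7))*conj(exp(2*I*pi/7)) + 1*(exp(-6*I*pi/7))*conj(exp(6*I*pi/7)) + 1*(exp(4*I*pi/7))*conj(exp(-4*I*pi/7))]
      = (1/7)[(1) + (exp(6*I*pi/7)) + (exp(-2*I*pi/7)) + (exp(4*I*pi/7)) + (exp(-4*I*pi/7)) + (exp(2*I*pi/7)) + (exp(-6*I*pi/7))] = 0/7 = 0
  <chi_4*chi_1, chi_3> = (1/7)[1*(1)*conj(1) + 1*(exp(-4*I*pi/7))*conj(exp(6*I*pi/7)) + 1*(exp(6*I*pi/7))*conj(exp(-2*I*pi/7)) + 1*(exp(2*I*pi/7))*conj(exp(4*I*pi/7)) + 1*(exp(-2*I*pi/7))*conj(exp(-4*I*pi/7)) + 1*(exp(-6*I*pi/7))*conj(exp(2*I*pi/7)) + 1*(exp(4*I*pi/7))*conj(exp(-6*I*pi/7))]
      = (1/7)[(1) + (exp(4*I*pi/7)) + (exp(-6*I*pi/7)) + (exp(-2*I*pi/7)) + (exp(2*I*pi/7)) + (exp(6*I*pi/7)) + (exp(-4*I*pi/7))] = 0/7 = 0
  <chi_4*chi_1, chi_4> = (1/7)[1*(1)*conj(1) + 1*(exp(-4*I*pi/7))*conj(exp(-6*I*pi/7)) + 1*(exp(6*I*pi/7))*conj(exp(2*I*pi/7)) + 1*(exp(2*I*pi/7))*conj(exp(-4*I*pi/7)) + 1*(exp(-2*I*pi/7))*conj(exp(4*I*pi/7)) + 1*(exp(-6*I*pi/7))*conj(exp(-2*I*pi/7)) + 1*(exp(4*I*pi/7))*conj(exp(6*I*pi/7))]
      = (1/7)[(1) + (exp(2*I*pi/7)) + (exp(4*I*pi/7)) + (exp(6*I*pi/7)) + (exp(-6*I*pi/7)) + (exp(-4*I*pi/7)) + (exp(-2*I*pi/7))] = 0/7 = 0
  <chi_4*chi_1, chi_5> = (1/7)[1*(1)*conj(1) + 1*(exp(-4*I*pi/7))*conj(exp(-4*I*pi/7)) + 1*(exp(6*I*pi/7))*conj(exp(6*I*pi/7)) + 1*(exp(2*I*pi/7))*conj(exp(2*I*pi/7)) + 1*(exp(-2*I*pi/7))*conj(exp(-2*I*pi/7)) + 1*(exp(-6*I*pi/7))*conj(exp(-6*I*pi/7)) + 1*(exp(4*I*pi/7))*conj(exp(4*I*pi/7))]
      = (1/7)[(1) + (1) + (1) + (1) + (1) + (1) + (1)] = 7/7 = 1
  <chi_4*chi_1, chi_6> = (1/7)[1*(1)*conj(1) + 1*(exp(-4*I*pi/7))*conj(exp(-2*I*pi/7)) + 1*(exp(6*I*pi/7))*conj(exp(-4*I*pi/7)) + 1*(exp(2*I*pi/7))*conj(exp(-6*I*pi/7)) + 1*(exp(-2*I*pi/7))*conj(exp(6*I*pi/7)) + 1*(exp(-6*I*pi/7))*conj(exp(4*I*pi/7)) + 1*(exp(4*I*pi/7))*conj(exp(2*I*pi/7))]
      = (1/7)[(1) + (exp(-2*I*pi/7)) + (exp(-4*I*pi/7)) + (exp(-6*I*pi/7)) + (exp(6*I*pi/7)) + (exp(4*I*pi/7)) + (exp(2*I*pi/7))] = 0/7 = 0
(Exp terms are combined using exp(i*s)*conj(exp(i*t)) = exp(i*(s-t)), and sums of them are collapsed using the identity that for every m > 1 the m distinct m-th roots of unity sum to 0, e.g. 1 + exp(2*I*pi/3) + exp(-2*I*pi/3) = 0.)
Hence the multiplicities are chi_5: 1. Dimension check: dim(chi_4)*dim(chi_1) = 1*1 = 1 and sum (mult * dim) = 1*1 = 1.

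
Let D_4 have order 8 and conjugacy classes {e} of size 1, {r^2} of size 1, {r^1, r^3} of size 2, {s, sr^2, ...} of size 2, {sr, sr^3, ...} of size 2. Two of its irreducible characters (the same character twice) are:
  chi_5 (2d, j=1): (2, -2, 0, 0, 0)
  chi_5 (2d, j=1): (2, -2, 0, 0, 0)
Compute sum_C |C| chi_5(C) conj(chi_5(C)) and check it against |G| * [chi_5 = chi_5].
Sum = 8 = |G| = 8; so <chi_5, chi_5> = 1 (norm-1 confirms irreducibility).

Argument: Compute term by term over conjugacy classes (|C| * chi_5(C) * conj(chi_5(C))):
  1*(2)*conj(2) + 1*(-2)*conj(-2) + 2*(0)*conj(0) + 2*(0)*conj(0) + 2*(0)*conj(0)
  = (4) + (4) + (0) + (0) + (0)
  = 8.
Dividing by |G| = 8 gives 8/8 = 1, matching the row-orthogonality relation <chi_5, chi_5> = [chi_5 = chi_5].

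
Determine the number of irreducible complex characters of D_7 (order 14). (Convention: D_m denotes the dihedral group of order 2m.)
5

Working: The number of irreducible complex representations of a finite group equals its number of conjugacy classes. D_7 has 5 conjugacy classes ((n+3)/2 for n odd), so D_7 (order 14) has exactly 5 irreducible complex representations.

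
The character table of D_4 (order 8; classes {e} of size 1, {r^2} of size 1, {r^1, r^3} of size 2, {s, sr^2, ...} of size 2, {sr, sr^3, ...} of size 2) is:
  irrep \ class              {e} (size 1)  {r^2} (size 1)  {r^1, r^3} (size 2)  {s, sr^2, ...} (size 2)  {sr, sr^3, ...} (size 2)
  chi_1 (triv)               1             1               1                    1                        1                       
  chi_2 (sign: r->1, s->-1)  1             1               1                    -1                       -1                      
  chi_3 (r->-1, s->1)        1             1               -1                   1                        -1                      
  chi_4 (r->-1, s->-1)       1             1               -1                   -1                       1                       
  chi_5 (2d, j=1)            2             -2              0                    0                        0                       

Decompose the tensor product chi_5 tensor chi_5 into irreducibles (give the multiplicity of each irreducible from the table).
chi_5 tensor chi_5 = chi_1 + chi_2 + chi_3 + chi_4 (all other irreducibles have multiplicity 0).

Working: The character of a tensor product is the pointwise product (chi_5 * chi_5)(C) = chi_5(C) * chi_5(C):
  {e}: (2)*(2), {r^2}: (-2)*(-2), {r^1, r^3}: (0)*(0), {s, sr^2, ...}: (0)*(0), {sr, sr^3, ...}: (0)*(0)
so (chi_5 * chi_5) takes values
  {e} -> 4, {r^2} -> 4, {r^1, r^3} -> 0, {s, sr^2, ...} -> 0, {sr, sr^3, ...} -> 0.
Now take the inner product of this character with each irreducible chi from the table, <chi_5*chi_5, chi> = (1/8) sum_C |C| (chi_5*chi_5)(C) conj(chi(C)):
  <chi_5*chi_5, chi_1> = (1/8)[1*(4)*conj(1) + 1*(4)*conj(1) + 2*(0)*conj(1) + 2*(0)*conj(1) + 2*(0)*conj(1)]
      = (1/8)[(4) + (4) + (0) + (0) + (0)] = 8/8 = 1
  <chi_5*chi_5, chi_2> = (1/8)[1*(4)*conj(1) + 1*(4)*conj(1) + 2*(0)*conj(1) + 2*(0)*conj(-1) + 2*(0)*conj(-1)]
      = (1/8)[(4) + (4) + (0) + (0) + (0)] = 8/8 = 1
  <chi_5*chi_5, chi_3> = (1/8)[1*(4)*conj(1) + 1*(4)*conj(1) + 2*(0)*conj(-1) + 2*(0)*conj(1) + 2*(0)*conj(-1)]
      = (1/8)[(4) + (4) + (0) + (0) + (0)] = 8/8 = 1
  <chi_5*chi_5, chi_4> = (1/8)[1*(4)*conj(1) + 1*(4)*conj(1) + 2*(0)*conj(-1) + 2*(0)*conj(-1) + 2*(0)*conj(1)]
      = (1/8)[(4) + (4) + (0) + (0) + (0)] = 8/8 = 1
  <chi_5*chi_5, chi_5> = (1/8)[1*(4)*conj(2) + 1*(4)*conj(-2) + 2*(0)*conj(0) + 2*(0)*conj(0) + 2*(0)*conj(0)]
      = (1/8)[(8) + (-8) + (0) + (0) + (0)] = 0/8 = 0
Hence the multiplicities are chi_1: 1, chi_2: 1, chi_3: 1, chi_4: 1. Dimension check: dim(chi_5)*dim(chi_5) = 2*2 = 4 and sum (mult * dim) = 1*1 + 1*1 + 1*1 + 1*1 = 4.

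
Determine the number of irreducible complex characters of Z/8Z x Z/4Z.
32

Argument: The number of irreducible complex representations of a finite group equals its number of conjugacy classes. Z/8Z x Z/4Z is abelian of order 32, so every element is its own conjugacy class: 32 classes, so Z/8Z x Z/4Z (order 32) has exactly 32 irreducible complex representations.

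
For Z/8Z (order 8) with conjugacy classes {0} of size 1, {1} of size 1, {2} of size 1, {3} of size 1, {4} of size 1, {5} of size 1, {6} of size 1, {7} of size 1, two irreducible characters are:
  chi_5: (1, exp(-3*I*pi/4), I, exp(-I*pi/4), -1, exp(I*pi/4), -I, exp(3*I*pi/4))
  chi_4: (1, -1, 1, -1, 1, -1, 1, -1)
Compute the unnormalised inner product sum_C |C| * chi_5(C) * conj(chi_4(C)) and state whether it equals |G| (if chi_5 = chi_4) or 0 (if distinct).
Sum = 0; so <chi_5, chi_4> = 0 (distinct irreducibles are orthogonal).

Working: Compute term by term over conjugacy classes (|C| * chi_5(C) * conj(chi_4(C))):
  1*(1)*conj(1) + 1*(exp(-3*I*pi/4))*conj(-1) + 1*(I)*conj(1) + 1*(exp(-I*pi/4))*conj(-1) + 1*(-1)*conj(1) + 1*(exp(I*pi/4))*conj(-1) + 1*(-I)*conj(1) + 1*(exp(3*I*pi/4))*conj(-1)
  = (1) + (-exp(-3*I*pi/4)) + (I) + (-exp(-I*pi/4)) + (-1) + (-exp(I*pi/4)) + (-I) + (-exp(3*I*pi/4))
  = 0.
(Exp terms are combined using exp(i*s)*conj(exp(i*t)) = exp(i*(s-t)), and sums of them are collapsed using the identity that for every m > 1 the m distinct m-th roots of unity sum to 0, e.g. 1 + exp(2*I*pi/3) + exp(-2*I*pi/3) = 0.)
Dividing by |G| = 8 gives 0/8 = 0, matching the row-orthogonality relation <chi_5, chi_4> = [chi_5 = chi_4].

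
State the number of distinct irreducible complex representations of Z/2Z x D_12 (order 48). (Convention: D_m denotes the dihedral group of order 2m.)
18

Proof sketch: The number of irreducible complex representations of a finite group equals its number of conjugacy classes. For a direct product, #classes(G x H) = #classes(G) * #classes(H). Z/2Z has 2 classes (abelian), D_12 has 9 classes, so 2 * 9 = 18, so Z/2Z x D_12 (order 48) has exactly 18 irreducible complex representations.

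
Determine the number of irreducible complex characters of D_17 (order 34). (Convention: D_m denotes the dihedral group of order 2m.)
10

Derivation: The number of irreducible complex representations of a finite group equals its number of conjugacy classes. D_17 has 10 conjugacy classes ((n+3)/2 for n odd), so D_17 (order 34) has exactly 10 irreducible complex representations.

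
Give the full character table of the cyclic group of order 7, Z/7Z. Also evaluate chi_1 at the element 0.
Character table of Z/7Z (irreps indexed chi_0,...,chi_6 with chi_k(m) = zeta_7^(k*m), zeta_7 = exp(2*pi*i/7)):
  irrep \ class  {0} (size 1)  {1} (size 1)    {2} (size 1)    {3} (size 1)    {4} (size 1)    {5} (size 1)    {6} (size 1)  
  chi_0          1             1               1               1               1               1               1             
  chi_1          1             exp(2*I*pi/7)   exp(4*I*pi/7)   exp(6*I*pi/7)   exp(-6*I*pi/7)  exp(-4*I*pi/7)  exp(-2*I*pi/7)
  chi_2          1             exp(4*I*pi/7)   exp(-6*I*pi/7)  exp(-2*I*pi/7)  exp(2*I*pi/7)   exp(6*I*pi/7)   exp(-4*I*pi/7)
  chi_3          1             exp(6*I*pi/7)   exp(-2*I*pi/7)  exp(4*I*pi/7)   exp(-4*I*pi/7)  exp(2*I*pi/7)   exp(-6*I*pi/7)
  chi_4          1             exp(-6*I*pi/7)  exp(2*I*pi/7)   exp(-4*I*pi/7)  exp(4*I*pi/7)   exp(-2*I*pi/7)  exp(6*I*pi/7) 
  chi_5          1             exp(-4*I*pi/7)  exp(6*I*pi/7)   exp(2*I*pi/7)   exp(-2*I*pi/7)  exp(-6*I*pi/7)  exp(4*I*pi/7) 
  chi_6          1             exp(-2*I*pi/7)  exp(-4*I*pi/7)  exp(-6*I*pi/7)  exp(6*I*pi/7)   exp(4*I*pi/7)   exp(2*I*pi/7) 

Spot check: chi_1(0) = zeta_7^(1*0) = zeta_7^0 = 1.

Working: Z/7Z is abelian, so all 7 irreducible complex representations are 1-dimensional. They are given by chi_k(m) = zeta_7^(k*m) for k = 0,...,6. Row orthogonality: sum_m chi_k(m) conj(chi_l(m)) = 7 * [k = l].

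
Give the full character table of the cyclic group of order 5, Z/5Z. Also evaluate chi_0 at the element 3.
Character table of Z/5Z (irreps indexed chi_0,...,chi_4 with chi_k(m) = zeta_5^(k*m), zeta_5 = exp(2*pi*i/5)):
  irrep \ class  {0} (size 1)  {1} (size 1)    {2} (size 1)    {3} (size 1)    {4} (size 1)  
  chi_0          1             1               1               1               1             
  chi_1          1             exp(2*I*pi/5)   exp(4*I*pi/5)   exp(-4*I*pi/5)  exp(-2*I*pi/5)
  chi_2          1             exp(4*I*pi/5)   exp(-2*I*pi/5)  exp(2*I*pi/5)   exp(-4*I*pi/5)
  chi_3          1             exp(-4*I*pi/5)  exp(2*I*pi/5)   exp(-2*I*pi/5)  exp(4*I*pi/5) 
  chi_4          1             exp(-2*I*pi/5)  exp(-4*I*pi/5)  exp(4*I*pi/5)   exp(2*I*pi/5) 

Spot check: chi_0(3) = zeta_5^(0*3) = zeta_5^0 = 1.

Solution. Z/5Z is abelian, so all 5 irreducible complex representations are 1-dimensional. They are given by chi_k(m) = zeta_5^(k*m) for k = 0,...,4. Row orthogonality: sum_m chi_k(m) conj(chi_l(m)) = 5 * [k = l].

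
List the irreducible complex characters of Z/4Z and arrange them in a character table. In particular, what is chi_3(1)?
Character table of Z/4Z (irreps indexed chi_0,...,chi_3 with chi_k(m) = zeta_4^(k*m), zeta_4 = exp(2*pi*i/4)):
  irrep \ class  {0} (size 1)  {1} (size 1)  {2} (size 1)  {3} (size 1)
  chi_0          1             1             1             1           
  chi_1          1             I             -1            -I          
  chi_2          1             -1            1             -1          
  chi_3          1             -I            -1            I           

Spot check: chi_3(1) = zeta_4^(3*1) = zeta_4^3 = -I.

Explanation: Z/4Z is abelian, so all 4 irreducible complex representations are 1-dimensional. They are given by chi_k(m) = zeta_4^(k*m) for k = 0,...,3. Row orthogonality: sum_m chi_k(m) conj(chi_l(m)) = 4 * [k = l].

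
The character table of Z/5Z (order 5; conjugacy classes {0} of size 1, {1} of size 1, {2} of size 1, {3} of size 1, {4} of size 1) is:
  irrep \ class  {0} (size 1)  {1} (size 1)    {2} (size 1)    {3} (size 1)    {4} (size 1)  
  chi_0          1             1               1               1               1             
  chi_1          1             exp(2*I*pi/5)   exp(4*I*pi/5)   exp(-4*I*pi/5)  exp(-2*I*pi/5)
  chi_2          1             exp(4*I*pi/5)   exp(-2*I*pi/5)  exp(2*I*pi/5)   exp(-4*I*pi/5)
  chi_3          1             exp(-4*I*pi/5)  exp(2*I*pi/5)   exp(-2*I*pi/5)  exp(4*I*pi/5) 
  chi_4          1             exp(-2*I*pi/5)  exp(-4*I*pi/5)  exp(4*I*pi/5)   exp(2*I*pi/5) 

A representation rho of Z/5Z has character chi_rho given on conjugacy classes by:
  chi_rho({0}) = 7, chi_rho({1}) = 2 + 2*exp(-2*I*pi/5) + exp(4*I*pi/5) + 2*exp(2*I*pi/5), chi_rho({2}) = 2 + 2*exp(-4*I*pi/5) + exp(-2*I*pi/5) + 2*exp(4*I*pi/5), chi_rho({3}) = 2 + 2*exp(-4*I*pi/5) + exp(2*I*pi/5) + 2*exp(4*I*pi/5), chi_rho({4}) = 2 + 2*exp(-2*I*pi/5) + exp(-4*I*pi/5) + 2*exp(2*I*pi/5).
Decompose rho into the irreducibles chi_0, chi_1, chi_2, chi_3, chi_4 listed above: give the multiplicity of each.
Multiplicities: chi_0: 2, chi_1: 2, chi_2: 1, chi_3: 0, chi_4: 2.

Derivation: Use <chi_rho, chi> = (1/|G|) sum_C |C| * chi_rho(C) * conj(chi(C)) with |G| = 5 for each irreducible chi in the table:
  <chi_rho, chi_0> = (1/5)[1*(7)*conj(1) + 1*(2 + 2*exp(-2*I*pi/5) + exp(4*I*pi/5) + 2*exp(2*I*pi/5))*conj(1) + 1*(2 + 2*exp(-4*I*pi/5) + exp(-2*I*pi/5) + 2*exp(4*I*pi/5))*conj(1) + 1*(2 + 2*exp(-4*I*pi/5) + exp(2*I*pi/5) + 2*exp(4*I*pi/5))*conj(1) + 1*(2 + 2*exp(-2*I*pi/5) + exp(-4*I*pi/5) + 2*exp(2*I*pi/5))*conj(1)]
      = (1/5)[(7) + (2 + 2*exp(-2*I*pi/5) + exp(4*I*pi/5) + 2*exp(2*I*pi/5)) + (2 + 2*exp(-4*I*pi/5) + exp(-2*I*pi/5) + 2*exp(4*I*pi/5)) + (2 + 2*exp(-4*I*pi/5) + exp(2*I*pi/5) + 2*exp(4*I*pi/5)) + (2 + 2*exp(-2*I*pi/5) + exp(-4*I*pi/5) + 2*exp(2*I*pi/5))] = 10/5 = 2
  <chi_rho, chi_1> = (1/5)[1*(7)*conj(1) + 1*(2 + 2*exp(-2*I*pi/5) + exp(4*I*pi/5) + 2*exp(2*I*pi/5))*conj(exp(2*I*pi/5)) + 1*(2 + 2*exp(-4*I*pi/5) + exp(-2*I*pi/5) + 2*exp(4*I*pi/5))*conj(exp(4*I*pi/5)) + 1*(2 + 2*exp(-4*I*pi/5) + exp(2*I*pi/5) + 2*exp(4*I*pi/5))*conj(exp(-4*I*pi/5)) + 1*(2 + 2*exp(-2*I*pi/5) + exp(-4*I*pi/5) + 2*exp(2*I*pi/5))*conj(exp(-2*I*pi/5))]
      = (1/5)[(7) + (2 + 2*exp(-2*I*pi/5) + 2*exp(-4*I*pi/5) + exp(2*I*pi/5)) + (2 + 2*exp(-4*I*pi/5) + exp(4*I*pi/5) + 2*exp(2*I*pi/5)) + (2 + 2*exp(-2*I*pi/5) + exp(-4*I*pi/5) + 2*exp(4*I*pi/5)) + (2 + exp(-2*I*pi/5) + 2*exp(4*I*pi/5) + 2*exp(2*I*pi/5))] = 10/5 = 2
  <chi_rho, chi_2> = (1/5)[1*(7)*conj(1) + 1*(2 + 2*exp(-2*I*pi/5) + exp(4*I*pi/5) + 2*exp(2*I*pi/5))*conj(exp(4*I*pi/5)) + 1*(2 + 2*exp(-4*I*pi/5) + exp(-2*I*pi/5) + 2*exp(4*I*pi/5))*conj(exp(-2*I*pi/5)) + 1*(2 + 2*exp(-4*I*pi/5) + exp(2*I*pi/5) + 2*exp(4*I*pi/5))*conj(exp(2*I*pi/5)) + 1*(2 + 2*exp(-2*I*pi/5) + exp(-4*I*pi/5) + 2*exp(2*I*pi/5))*conj(exp(-4*I*pi/5))]
      = (1/5)[(7) + (1 + 2*exp(-2*I*pi/5) + 2*exp(-4*I*pi/5) + 2*exp(4*I*pi/5)) + (1 + 2*exp(-2*I*pi/5) + 2*exp(-4*I*pi/5) + 2*exp(2*I*pi/5)) + (1 + 2*exp(-2*I*pi/5) + 2*exp(4*I*pi/5) + 2*exp(2*I*pi/5)) + (1 + 2*exp(-4*I*pi/5) + 2*exp(4*I*pi/5) + 2*exp(2*I*pi/5))] = 5/5 = 1
  <chi_rho, chi_3> = (1/5)[1*(7)*conj(1) + 1*(2 + 2*exp(-2*I*pi/5) + exp(4*I*pi/5) + 2*exp(2*I*pi/5))*conj(exp(-4*I*pi/5)) + 1*(2 + 2*exp(-4*I*pi/5) + exp(-2*I*pi/5) + 2*exp(4*I*pi/5))*conj(exp(2*I*pi/5)) + 1*(2 + 2*exp(-4*I*pi/5) + exp(2*I*pi/5) + 2*exp(4*I*pi/5))*conj(exp(-2*I*pi/5)) + 1*(2 + 2*exp(-2*I*pi/5) + exp(-4*I*pi/5) + 2*exp(2*I*pi/5))*conj(exp(4*I*pi/5))]
      = (1/5)[(7) + (2*exp(-4*I*pi/5) + exp(-2*I*pi/5) + 2*exp(4*I*pi/5) + 2*exp(2*I*pi/5)) + (2*exp(-2*I*pi/5) + exp(-4*I*pi/5) + 2*exp(4*I*pi/5) + 2*exp(2*I*pi/5)) + (2*exp(-2*I*pi/5) + 2*exp(-4*I*pi/5) + exp(4*I*pi/5) + 2*exp(2*I*pi/5)) + (2*exp(-2*I*pi/5) + 2*exp(-4*I*pi/5) + exp(2*I*pi/5) + 2*exp(4*I*pi/5))] = 0/5 = 0
  <chi_rho, chi_4> = (1/5)[1*(7)*conj(1) + 1*(2 + 2*exp(-2*I*pi/5) + exp(4*I*pi/5) + 2*exp(2*I*pi/5))*conj(exp(-2*I*pi/5)) + 1*(2 + 2*exp(-4*I*pi/5) + exp(-2*I*pi/5) + 2*exp(4*I*pi/5))*conj(exp(-4*I*pi/5)) + 1*(2 + 2*exp(-4*I*pi/5) + exp(2*I*pi/5) + 2*exp(4*I*pi/5))*conj(exp(4*I*pi/5)) + 1*(2 + 2*exp(-2*I*pi/5) + exp(-4*I*pi/5) + 2*exp(2*I*pi/5))*conj(exp(2*I*pi/5))]
      = (1/5)[(7) + (2 + exp(-4*I*pi/5) + 2*exp(4*I*pi/5) + 2*exp(2*I*pi/5)) + (2 + 2*exp(-2*I*pi/5) + exp(2*I*pi/5) + 2*exp(4*I*pi/5)) + (2 + 2*exp(-4*I*pi/5) + exp(-2*I*pi/5) + 2*exp(2*I*pi/5)) + (2 + 2*exp(-2*I*pi/5) + 2*exp(-4*I*pi/5) + exp(4*I*pi/5))] = 10/5 = 2
(Exp terms are combined using exp(i*s)*conj(exp(i*t)) = exp(i*(s-t)), and sums of them are collapsed using the identity that for every m > 1 the m distinct m-th roots of unity sum to 0, e.g. 1 + exp(2*I*pi/3) + exp(-2*I*pi/3) = 0.)
Dimension check: dim(rho) = sum (mult * dim) = 2*1 + 2*1 + 1*1 + 0*1 + 2*1 = 7 = chi_rho(e) = 7.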